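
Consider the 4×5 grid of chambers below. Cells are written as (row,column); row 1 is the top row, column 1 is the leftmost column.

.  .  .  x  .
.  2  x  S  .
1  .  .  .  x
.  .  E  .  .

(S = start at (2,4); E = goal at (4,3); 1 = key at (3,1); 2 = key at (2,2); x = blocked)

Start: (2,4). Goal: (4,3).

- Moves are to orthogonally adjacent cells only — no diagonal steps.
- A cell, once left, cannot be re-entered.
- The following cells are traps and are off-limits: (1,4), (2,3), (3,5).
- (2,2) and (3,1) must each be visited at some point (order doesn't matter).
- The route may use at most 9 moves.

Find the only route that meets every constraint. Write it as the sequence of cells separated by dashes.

(2,4) - (3,4) - (3,3) - (3,2) - (2,2) - (2,1) - (3,1) - (4,1) - (4,2) - (4,3)

The budget equals the shortest possible length, so every move has to be on a shortest route through the required cells.
Route from (2,4): down to (3,4), 2× left (reaching (3,2)), up to (2,2), left to (2,1), 2× down (reaching (4,1)), 2× right (reaching (4,3)) — 9 moves in all.
Check: all required cells visited; 9 ≤ 9 moves.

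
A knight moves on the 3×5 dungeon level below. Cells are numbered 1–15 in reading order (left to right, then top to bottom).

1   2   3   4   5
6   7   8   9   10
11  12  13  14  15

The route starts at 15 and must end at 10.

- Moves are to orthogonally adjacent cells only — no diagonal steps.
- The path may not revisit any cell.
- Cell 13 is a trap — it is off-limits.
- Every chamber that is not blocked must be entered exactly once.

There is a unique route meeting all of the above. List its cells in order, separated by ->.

Need to visit all 14 open cells exactly once, starting at 15 and ending at 10.
Cell 12 has only two open neighbours (7 and 11), so the path must pass straight through it: one of those is the cell it's entered from and the other is where it exits.
Route from 15: left to 14, up to 9, 2× left (reaching 7), down to 12, left to 11, 2× up (reaching 1), 4× right (reaching 5), down to 10 — 13 moves in all.
Check: all 14 open cells covered.

15 -> 14 -> 9 -> 8 -> 7 -> 12 -> 11 -> 6 -> 1 -> 2 -> 3 -> 4 -> 5 -> 10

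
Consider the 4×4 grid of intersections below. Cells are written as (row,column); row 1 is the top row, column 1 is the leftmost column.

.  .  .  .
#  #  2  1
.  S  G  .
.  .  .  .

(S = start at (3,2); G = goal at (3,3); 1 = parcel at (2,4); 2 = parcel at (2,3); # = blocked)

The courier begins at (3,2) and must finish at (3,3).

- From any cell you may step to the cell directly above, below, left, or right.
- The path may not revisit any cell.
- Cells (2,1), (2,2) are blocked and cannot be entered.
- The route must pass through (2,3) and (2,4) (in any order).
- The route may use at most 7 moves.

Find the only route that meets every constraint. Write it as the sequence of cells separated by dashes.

(3,2) - (4,2) - (4,3) - (4,4) - (3,4) - (2,4) - (2,3) - (3,3)

The 7-move cap with required stops at (2,3), (2,4) leaves no slack for detours.
Route from (3,2): down to (4,2), 2× right (reaching (4,4)), 2× up (reaching (2,4)), left to (2,3), down to (3,3) — 7 moves in all.
Check: all required cells visited; 7 ≤ 7 moves.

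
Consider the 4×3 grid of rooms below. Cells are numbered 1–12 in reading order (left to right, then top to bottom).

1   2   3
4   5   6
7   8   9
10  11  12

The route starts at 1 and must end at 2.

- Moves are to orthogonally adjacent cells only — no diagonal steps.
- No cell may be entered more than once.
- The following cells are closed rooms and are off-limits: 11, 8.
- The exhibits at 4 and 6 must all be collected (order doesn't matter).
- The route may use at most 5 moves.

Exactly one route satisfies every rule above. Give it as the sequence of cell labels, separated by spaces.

1 4 5 6 3 2

The budget equals the shortest possible length, so every move has to be on a shortest route through the required cells.
Route from 1: down to 4, 2× right (reaching 6), up to 3, left to 2 — 5 moves in all.
Check: all required cells visited; 5 ≤ 5 moves.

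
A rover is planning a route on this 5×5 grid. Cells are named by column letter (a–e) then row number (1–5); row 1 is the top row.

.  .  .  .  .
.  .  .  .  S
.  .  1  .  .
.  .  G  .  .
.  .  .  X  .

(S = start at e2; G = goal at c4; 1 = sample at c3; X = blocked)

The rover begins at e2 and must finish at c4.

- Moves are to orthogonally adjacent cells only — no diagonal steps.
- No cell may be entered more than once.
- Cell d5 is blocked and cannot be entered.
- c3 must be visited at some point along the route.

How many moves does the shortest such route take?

Any route passes through c3 somewhere between e2 and c4. Summing Manhattan distances along the two legs (e2 → c3 → c4) gives a lower bound of 3 + 1 = 4 moves.
A route of 4 moves achieves this: e2 → e3 → d3 → c3 → c4.
Since 4 matches the lower bound, it is optimal.

4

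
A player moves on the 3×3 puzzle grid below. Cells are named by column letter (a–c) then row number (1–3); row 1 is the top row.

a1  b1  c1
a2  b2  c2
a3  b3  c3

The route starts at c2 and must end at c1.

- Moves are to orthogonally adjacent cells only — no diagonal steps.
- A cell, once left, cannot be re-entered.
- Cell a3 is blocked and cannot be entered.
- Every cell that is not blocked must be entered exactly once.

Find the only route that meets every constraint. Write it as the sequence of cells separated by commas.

Need to visit all 8 open cells exactly once, starting at c2 and ending at c1.
Cell a2 has only two open neighbours (a1 and b2), so the path must pass straight through it: one of those is the cell it's entered from and the other is where it exits.
Route from c2: down 1 to c3, left 1 to b3, up 1 to b2, left 1 to a2, up 1 to a1, right 2 to c1 — 7 moves in all.
Check: all 8 open cells covered.

c2, c3, b3, b2, a2, a1, b1, c1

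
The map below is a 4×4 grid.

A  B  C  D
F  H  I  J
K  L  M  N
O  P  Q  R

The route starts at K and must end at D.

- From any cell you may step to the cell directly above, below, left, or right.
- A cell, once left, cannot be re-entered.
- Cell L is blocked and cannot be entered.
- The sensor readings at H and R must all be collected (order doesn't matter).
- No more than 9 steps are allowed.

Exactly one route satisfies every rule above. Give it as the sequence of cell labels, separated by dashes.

The 9-move cap with required stops at H, R leaves no slack for detours.
Route from K: up 1 to F, right 2 to I, down 2 to Q, right 1 to R, up 3 to D — 9 moves in all.
Check: all required cells visited; 9 ≤ 9 moves.

K - F - H - I - M - Q - R - N - J - D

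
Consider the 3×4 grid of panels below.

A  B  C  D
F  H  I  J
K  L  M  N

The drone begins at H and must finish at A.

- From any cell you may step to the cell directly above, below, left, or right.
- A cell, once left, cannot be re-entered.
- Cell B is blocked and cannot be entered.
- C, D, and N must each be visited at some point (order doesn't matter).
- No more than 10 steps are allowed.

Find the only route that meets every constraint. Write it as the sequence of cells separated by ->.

The 10-move cap with required stops at C, D, N leaves no slack for detours.
Route from H: right 1 to I, up 1 to C, right 1 to D, down 2 to N, left 3 to K, up 2 to A — 10 moves in all.
Check: all required cells visited; 10 ≤ 10 moves.

H -> I -> C -> D -> J -> N -> M -> L -> K -> F -> A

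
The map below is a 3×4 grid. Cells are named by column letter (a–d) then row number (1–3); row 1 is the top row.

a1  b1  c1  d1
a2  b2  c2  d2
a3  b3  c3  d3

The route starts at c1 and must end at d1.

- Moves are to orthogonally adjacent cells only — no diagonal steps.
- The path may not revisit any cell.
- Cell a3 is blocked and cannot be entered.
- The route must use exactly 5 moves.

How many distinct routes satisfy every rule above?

Need simple routes of exactly 5 moves from c1 to d1 (Manhattan distance 1, so 2 moves are spent on a detour and 2 undoing it).
Enumerating: c1 c2 c3 d3 d2 d1 | c1 b1 b2 c2 d2 d1.
That gives 2 routes.

2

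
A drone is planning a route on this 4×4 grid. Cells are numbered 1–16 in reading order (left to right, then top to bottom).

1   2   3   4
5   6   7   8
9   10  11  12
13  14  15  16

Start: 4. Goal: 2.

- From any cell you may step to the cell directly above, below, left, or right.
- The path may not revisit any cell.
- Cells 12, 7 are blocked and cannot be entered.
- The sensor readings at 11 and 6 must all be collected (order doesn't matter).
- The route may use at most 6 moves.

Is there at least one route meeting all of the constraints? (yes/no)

no

Every way from 4 to 11 runs through 2 — but 2 is where the route must end, so it would be entered once on the way to 11 and again at the finish.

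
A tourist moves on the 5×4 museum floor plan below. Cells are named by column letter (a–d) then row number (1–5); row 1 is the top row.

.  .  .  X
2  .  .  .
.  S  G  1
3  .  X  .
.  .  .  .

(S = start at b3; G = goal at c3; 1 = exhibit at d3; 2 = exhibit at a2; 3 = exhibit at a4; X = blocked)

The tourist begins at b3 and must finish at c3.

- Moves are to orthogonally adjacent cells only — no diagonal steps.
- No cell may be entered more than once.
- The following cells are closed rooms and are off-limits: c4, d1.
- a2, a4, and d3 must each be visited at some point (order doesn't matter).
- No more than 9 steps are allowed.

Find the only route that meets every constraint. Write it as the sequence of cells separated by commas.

b3, b4, a4, a3, a2, b2, c2, d2, d3, c3

The 9-move cap with required stops at a2, a4, d3 leaves no slack for detours.
Route from b3: down to b4, left to a4, 2× up (reaching a2), 3× right (reaching d2), down to d3, left to c3 — 9 moves in all.
Check: all required cells visited; 9 ≤ 9 moves.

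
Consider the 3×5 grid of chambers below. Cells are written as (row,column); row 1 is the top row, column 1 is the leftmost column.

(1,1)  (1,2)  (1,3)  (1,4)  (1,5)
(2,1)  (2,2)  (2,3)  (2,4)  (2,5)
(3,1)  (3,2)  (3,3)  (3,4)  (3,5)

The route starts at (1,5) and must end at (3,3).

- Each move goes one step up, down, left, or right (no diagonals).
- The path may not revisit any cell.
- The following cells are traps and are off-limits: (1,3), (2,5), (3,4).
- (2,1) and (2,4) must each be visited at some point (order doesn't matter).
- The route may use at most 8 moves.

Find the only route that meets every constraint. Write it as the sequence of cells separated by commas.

(1,5), (1,4), (2,4), (2,3), (2,2), (2,1), (3,1), (3,2), (3,3)

The budget equals the shortest possible length, so every move has to be on a shortest route through the required cells.
Route from (1,5): left 1 to (1,4), down 1 to (2,4), left 3 to (2,1), down 1 to (3,1), right 2 to (3,3) — 8 moves in all.
Check: all required cells visited; 8 ≤ 8 moves.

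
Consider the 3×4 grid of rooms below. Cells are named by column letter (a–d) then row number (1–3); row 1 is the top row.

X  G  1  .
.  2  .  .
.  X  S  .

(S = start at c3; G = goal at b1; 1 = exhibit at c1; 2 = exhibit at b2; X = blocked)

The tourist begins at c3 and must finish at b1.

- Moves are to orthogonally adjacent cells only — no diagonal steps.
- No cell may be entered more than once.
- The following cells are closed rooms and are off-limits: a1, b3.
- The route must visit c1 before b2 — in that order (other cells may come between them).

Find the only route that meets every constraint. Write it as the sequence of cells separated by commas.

c3, d3, d2, d1, c1, c2, b2, b1

The waypoints must appear in the order c1, b2, with no cell reused.
Route from c3: right 1 to d3, up 2 to d1, left 1 to c1, down 1 to c2, left 1 to b2, up 1 to b1 — 7 moves in all.
Check: order respected (1 at step 4, 2 at step 6).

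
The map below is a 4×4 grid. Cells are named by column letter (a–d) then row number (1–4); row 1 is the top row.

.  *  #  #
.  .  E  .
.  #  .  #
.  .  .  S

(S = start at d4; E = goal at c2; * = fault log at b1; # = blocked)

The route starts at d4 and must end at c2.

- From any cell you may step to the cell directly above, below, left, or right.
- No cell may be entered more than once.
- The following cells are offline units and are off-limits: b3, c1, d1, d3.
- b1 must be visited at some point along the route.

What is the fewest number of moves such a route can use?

Any route passes through b1 somewhere between d4 and c2. Summing Manhattan distances along the two legs (d4 → b1 → c2) gives a lower bound of 5 + 2 = 7 moves.
The shortest route satisfying every rule uses 9 moves: d4 → c4 → b4 → a4 → a3 → a2 → a1 → b1 → b2 → c2.
The no-revisit rule (legs can't share cells) pushes the minimum above the 7-move bound; an exhaustive check rules out every length from 7 to 8, leaving 9 as the minimum.

9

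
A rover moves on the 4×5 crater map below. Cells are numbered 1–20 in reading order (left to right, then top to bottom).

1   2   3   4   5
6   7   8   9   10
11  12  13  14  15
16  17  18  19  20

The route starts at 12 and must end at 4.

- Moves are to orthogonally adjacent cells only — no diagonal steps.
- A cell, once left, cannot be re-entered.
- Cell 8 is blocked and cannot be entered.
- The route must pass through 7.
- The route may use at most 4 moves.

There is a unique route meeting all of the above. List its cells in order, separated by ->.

The 4-move cap with required stops at 7 leaves no slack for detours.
Route from 12: 2× up (reaching 2), 2× right (reaching 4) — 4 moves in all.
Check: all required cells visited; 4 ≤ 4 moves.

12 -> 7 -> 2 -> 3 -> 4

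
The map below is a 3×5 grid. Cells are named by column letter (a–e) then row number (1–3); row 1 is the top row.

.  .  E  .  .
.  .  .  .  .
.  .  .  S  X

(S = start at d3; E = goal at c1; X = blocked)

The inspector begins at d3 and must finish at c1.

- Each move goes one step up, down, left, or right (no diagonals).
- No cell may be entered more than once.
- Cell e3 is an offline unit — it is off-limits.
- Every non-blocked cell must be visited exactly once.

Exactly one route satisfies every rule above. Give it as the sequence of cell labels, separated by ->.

Need to visit all 14 open cells exactly once, starting at d3 and ending at c1.
Route from d3: left 3 to a3, up 2 to a1, right 1 to b1, down 1 to b2, right 3 to e2, up 1 to e1, left 2 to c1 — 13 moves in all.
Check: all 14 open cells covered.

d3 -> c3 -> b3 -> a3 -> a2 -> a1 -> b1 -> b2 -> c2 -> d2 -> e2 -> e1 -> d1 -> c1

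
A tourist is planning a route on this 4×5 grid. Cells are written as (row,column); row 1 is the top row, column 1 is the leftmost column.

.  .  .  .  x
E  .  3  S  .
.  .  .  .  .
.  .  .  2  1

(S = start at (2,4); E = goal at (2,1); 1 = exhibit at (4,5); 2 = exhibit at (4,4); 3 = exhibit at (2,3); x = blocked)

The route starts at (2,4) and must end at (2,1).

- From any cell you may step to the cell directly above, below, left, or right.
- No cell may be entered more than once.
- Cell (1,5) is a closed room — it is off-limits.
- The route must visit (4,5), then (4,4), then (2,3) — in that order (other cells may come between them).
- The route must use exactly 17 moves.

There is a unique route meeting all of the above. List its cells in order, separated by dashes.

The waypoints must appear in the order (4,5), (4,4), (2,3), with no cell reused.
Route from (2,4): right to (2,5), 2× down (reaching (4,5)), left to (4,4), up to (3,4), left to (3,3), down to (4,3), 2× left (reaching (4,1)), up to (3,1), right to (3,2), up to (2,2), right to (2,3), up to (1,3), 2× left (reaching (1,1)), down to (2,1) — 17 moves in all.
Check: order respected (1 at step 3, 2 at step 4, 3 at step 13); 17 moves as required.

(2,4) - (2,5) - (3,5) - (4,5) - (4,4) - (3,4) - (3,3) - (4,3) - (4,2) - (4,1) - (3,1) - (3,2) - (2,2) - (2,3) - (1,3) - (1,2) - (1,1) - (2,1)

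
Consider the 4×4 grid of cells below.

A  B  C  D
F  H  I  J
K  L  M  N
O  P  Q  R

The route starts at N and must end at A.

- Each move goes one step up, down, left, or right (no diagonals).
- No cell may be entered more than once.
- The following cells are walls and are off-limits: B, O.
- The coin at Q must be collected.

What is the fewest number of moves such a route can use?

Any route passes through Q somewhere between N and A. Summing Manhattan distances along the two legs (N → Q → A) gives a lower bound of 2 + 5 = 7 moves.
A route of 7 moves achieves this: N → R → Q → M → I → H → F → A.
Since 7 matches the lower bound, it is optimal.

7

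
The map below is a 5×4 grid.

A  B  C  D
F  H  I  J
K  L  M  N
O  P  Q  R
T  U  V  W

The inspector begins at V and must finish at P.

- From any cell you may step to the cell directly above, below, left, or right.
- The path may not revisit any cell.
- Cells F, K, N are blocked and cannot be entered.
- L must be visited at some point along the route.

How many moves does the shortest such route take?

4

Any route passes through L somewhere between V and P. Summing Manhattan distances along the two legs (V → L → P) gives a lower bound of 3 + 1 = 4 moves.
A route of 4 moves achieves this: V → Q → M → L → P.
Since 4 matches the lower bound, it is optimal.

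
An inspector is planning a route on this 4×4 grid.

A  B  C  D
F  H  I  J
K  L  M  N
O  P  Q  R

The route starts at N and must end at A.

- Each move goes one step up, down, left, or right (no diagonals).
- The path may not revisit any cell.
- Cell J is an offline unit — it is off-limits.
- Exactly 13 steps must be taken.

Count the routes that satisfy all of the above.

4

Need simple routes of exactly 13 moves from N to A (Manhattan distance 5, so 4 moves are spent on a detour and 4 undoing it).
Enumerating: N R Q M I C B H L P O K F A | N R Q M L P O K F H I C B A | N R Q P O K F H L M I C B A | N R Q P O K L M I C B H F A.
That gives 4 routes.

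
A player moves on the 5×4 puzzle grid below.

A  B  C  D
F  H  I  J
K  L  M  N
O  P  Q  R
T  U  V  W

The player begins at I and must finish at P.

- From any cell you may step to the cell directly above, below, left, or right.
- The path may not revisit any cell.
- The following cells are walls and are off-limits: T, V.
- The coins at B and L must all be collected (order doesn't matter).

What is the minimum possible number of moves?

5

Any route passes through B and L in some order between I and P. Summing Manhattan distances along each leg and taking the cheapest ordering (I → B → L → P) gives a lower bound of 2 + 2 + 1 = 5 moves.
A route of 5 moves achieves this: I → C → B → H → L → P.
Since 5 matches the lower bound, it is optimal.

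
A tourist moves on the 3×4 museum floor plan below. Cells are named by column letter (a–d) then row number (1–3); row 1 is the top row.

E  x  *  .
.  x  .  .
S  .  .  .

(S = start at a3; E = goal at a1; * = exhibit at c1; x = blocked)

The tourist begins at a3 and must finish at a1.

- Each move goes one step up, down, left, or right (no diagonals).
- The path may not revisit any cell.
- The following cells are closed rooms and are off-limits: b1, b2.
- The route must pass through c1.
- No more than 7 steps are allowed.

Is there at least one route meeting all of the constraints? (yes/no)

no

Every way from c1 onward to a1 runs back through a3, which the route has already used — so it cannot be completed without a revisit.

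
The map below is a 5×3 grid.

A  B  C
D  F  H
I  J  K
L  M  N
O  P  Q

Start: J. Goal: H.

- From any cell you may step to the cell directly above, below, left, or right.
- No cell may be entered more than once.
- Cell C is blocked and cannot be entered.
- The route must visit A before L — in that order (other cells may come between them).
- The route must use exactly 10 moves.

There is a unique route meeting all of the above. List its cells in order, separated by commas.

The waypoints must appear in the order A, L, with no cell reused.
Route from J: 2× up (reaching B), left to A, 3× down (reaching L), 2× right (reaching N), 2× up (reaching H) — 10 moves in all.
Check: order respected (A at step 3, L at step 6); 10 moves as required.

J, F, B, A, D, I, L, M, N, K, H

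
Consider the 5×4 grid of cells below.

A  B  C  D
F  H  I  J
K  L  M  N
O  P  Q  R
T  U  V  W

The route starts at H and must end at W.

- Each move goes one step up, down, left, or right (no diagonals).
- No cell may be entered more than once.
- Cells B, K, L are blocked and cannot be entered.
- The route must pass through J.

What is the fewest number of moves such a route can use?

5

Any route passes through J somewhere between H and W. Summing Manhattan distances along the two legs (H → J → W) gives a lower bound of 2 + 3 = 5 moves.
A route of 5 moves achieves this: H → I → J → N → R → W.
Since 5 matches the lower bound, it is optimal.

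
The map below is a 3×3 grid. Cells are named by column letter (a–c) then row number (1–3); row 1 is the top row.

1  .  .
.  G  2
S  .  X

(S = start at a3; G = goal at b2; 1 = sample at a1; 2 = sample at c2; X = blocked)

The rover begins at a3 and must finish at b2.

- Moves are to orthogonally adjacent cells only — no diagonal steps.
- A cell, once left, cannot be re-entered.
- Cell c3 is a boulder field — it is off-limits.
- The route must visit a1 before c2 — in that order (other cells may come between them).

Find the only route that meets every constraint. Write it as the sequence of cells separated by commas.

a3, a2, a1, b1, c1, c2, b2

The waypoints must appear in the order a1, c2, with no cell reused.
Route from a3: 2× up (reaching a1), 2× right (reaching c1), down to c2, left to b2 — 6 moves in all.
Check: order respected (1 at step 2, 2 at step 5).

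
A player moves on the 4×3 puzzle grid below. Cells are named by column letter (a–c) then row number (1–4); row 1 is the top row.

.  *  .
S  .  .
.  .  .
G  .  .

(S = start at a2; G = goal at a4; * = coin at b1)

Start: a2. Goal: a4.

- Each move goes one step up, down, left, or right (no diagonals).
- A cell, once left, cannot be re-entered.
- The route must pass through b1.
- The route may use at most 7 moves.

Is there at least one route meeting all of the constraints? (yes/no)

yes

One route that works: a2 → a1 → b1 → b2 → b3 → b4 → a4.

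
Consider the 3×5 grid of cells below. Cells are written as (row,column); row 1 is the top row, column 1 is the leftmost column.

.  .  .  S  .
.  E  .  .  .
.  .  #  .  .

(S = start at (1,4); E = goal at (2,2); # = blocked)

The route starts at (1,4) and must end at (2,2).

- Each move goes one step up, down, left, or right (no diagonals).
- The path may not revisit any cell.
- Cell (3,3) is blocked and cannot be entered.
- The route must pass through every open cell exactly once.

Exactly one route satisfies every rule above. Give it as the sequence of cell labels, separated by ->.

Need to visit all 14 open cells exactly once, starting at (1,4) and ending at (2,2).
Cell (1,1) has only two open neighbours ((2,1) and (1,2)), so the path must pass straight through it: one of those is the cell it's entered from and the other is where it exits.
Route from (1,4): right 1 to (1,5), down 2 to (3,5), left 1 to (3,4), up 1 to (2,4), left 1 to (2,3), up 1 to (1,3), left 2 to (1,1), down 2 to (3,1), right 1 to (3,2), up 1 to (2,2) — 13 moves in all.
Check: all 14 open cells covered.

(1,4) -> (1,5) -> (2,5) -> (3,5) -> (3,4) -> (2,4) -> (2,3) -> (1,3) -> (1,2) -> (1,1) -> (2,1) -> (3,1) -> (3,2) -> (2,2)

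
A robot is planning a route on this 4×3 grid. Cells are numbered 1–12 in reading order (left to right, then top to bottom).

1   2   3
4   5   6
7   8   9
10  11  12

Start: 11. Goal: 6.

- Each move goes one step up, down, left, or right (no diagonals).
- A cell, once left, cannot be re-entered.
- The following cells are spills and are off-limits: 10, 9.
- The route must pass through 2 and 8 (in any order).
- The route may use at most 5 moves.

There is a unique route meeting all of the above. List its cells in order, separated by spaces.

11 8 5 2 3 6

Any route must reach 2 and 8 and still end at 6 within 5 moves, so the order of the required stops is forced.
Route from 11: 3× up (reaching 2), right to 3, down to 6 — 5 moves in all.
Check: all required cells visited; 5 ≤ 5 moves.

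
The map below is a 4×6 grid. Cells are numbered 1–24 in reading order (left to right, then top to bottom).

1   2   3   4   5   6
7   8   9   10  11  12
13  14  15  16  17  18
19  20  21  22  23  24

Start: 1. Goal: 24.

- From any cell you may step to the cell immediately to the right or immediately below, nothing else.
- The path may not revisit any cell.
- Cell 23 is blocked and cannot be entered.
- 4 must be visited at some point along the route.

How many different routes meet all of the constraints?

6

A right/down-only route from 1 to 24 makes exactly 3 down-moves and 5 right-moves in some order.
With no other constraints that would be C(8,3) = 56 routes.
Split at 4 and multiply the segment counts (each segment already excludes blocked cells): 1→4: 1; 4→24: 6; product = 6.
That gives 6 routes.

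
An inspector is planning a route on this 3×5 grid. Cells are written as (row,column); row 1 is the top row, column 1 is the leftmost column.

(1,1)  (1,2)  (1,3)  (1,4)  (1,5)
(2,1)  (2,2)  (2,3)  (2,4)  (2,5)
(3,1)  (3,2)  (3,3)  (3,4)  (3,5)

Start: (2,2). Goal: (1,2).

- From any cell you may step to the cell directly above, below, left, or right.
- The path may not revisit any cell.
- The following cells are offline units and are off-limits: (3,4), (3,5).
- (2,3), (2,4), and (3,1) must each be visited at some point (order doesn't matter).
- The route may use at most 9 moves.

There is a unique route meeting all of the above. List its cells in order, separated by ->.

Any route must reach (2,3), (2,4), and (3,1) and still end at (1,2) within 9 moves, so the order of the required stops is forced.
Route from (2,2): left to (2,1), down to (3,1), 2× right (reaching (3,3)), up to (2,3), right to (2,4), up to (1,4), 2× left (reaching (1,2)) — 9 moves in all.
Check: all required cells visited; 9 ≤ 9 moves.

(2,2) -> (2,1) -> (3,1) -> (3,2) -> (3,3) -> (2,3) -> (2,4) -> (1,4) -> (1,3) -> (1,2)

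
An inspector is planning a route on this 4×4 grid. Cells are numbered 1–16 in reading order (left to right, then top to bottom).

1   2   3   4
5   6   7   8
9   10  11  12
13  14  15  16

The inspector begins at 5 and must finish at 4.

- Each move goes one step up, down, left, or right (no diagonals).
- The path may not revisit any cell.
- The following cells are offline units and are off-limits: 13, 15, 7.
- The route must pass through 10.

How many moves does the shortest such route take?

6

Any route passes through 10 somewhere between 5 and 4. Summing Manhattan distances along the two legs (5 → 10 → 4) gives a lower bound of 2 + 4 = 6 moves.
A route of 6 moves achieves this: 5 → 9 → 10 → 6 → 2 → 3 → 4.
Since 6 matches the lower bound, it is optimal.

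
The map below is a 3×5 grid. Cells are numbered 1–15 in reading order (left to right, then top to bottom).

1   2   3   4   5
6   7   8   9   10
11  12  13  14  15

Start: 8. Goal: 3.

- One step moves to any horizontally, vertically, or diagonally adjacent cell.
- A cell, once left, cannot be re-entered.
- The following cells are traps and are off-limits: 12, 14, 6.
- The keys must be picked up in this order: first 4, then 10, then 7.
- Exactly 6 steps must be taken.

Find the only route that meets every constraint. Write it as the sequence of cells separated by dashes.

The waypoints must appear in the order 4, 10, 7, with no cell reused.
Route from 8: up-right 1 to 4, down-right 1 to 10, left 1 to 9, down-left 1 to 13, up-left 1 to 7, up-right 1 to 3 — 6 moves in all.
Check: order respected (4 at step 1, 10 at step 2, 7 at step 5); 6 moves as required.

8 - 4 - 10 - 9 - 13 - 7 - 3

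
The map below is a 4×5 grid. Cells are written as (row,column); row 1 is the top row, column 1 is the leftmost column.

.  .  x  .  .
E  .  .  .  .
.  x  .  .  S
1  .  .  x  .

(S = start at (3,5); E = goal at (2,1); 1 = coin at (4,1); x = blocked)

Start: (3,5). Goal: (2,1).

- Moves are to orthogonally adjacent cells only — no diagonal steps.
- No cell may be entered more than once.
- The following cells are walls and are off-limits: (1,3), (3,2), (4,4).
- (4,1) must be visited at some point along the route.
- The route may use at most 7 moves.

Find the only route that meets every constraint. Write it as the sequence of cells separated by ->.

The budget equals the shortest possible length, so every move has to be on a shortest route through the required cells.
Route from (3,5): 2× left (reaching (3,3)), down to (4,3), 2× left (reaching (4,1)), 2× up (reaching (2,1)) — 7 moves in all.
Check: all required cells visited; 7 ≤ 7 moves.

(3,5) -> (3,4) -> (3,3) -> (4,3) -> (4,2) -> (4,1) -> (3,1) -> (2,1)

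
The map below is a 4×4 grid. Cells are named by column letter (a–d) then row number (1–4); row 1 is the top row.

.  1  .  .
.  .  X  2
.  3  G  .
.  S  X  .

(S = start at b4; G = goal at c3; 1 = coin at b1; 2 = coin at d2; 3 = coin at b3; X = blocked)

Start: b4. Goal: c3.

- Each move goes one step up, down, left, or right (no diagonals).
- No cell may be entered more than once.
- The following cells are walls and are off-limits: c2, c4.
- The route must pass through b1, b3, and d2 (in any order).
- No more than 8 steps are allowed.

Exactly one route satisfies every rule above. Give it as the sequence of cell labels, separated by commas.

b4, b3, b2, b1, c1, d1, d2, d3, c3

The budget equals the shortest possible length, so every move has to be on a shortest route through the required cells.
Route from b4: up 3 to b1, right 2 to d1, down 2 to d3, left 1 to c3 — 8 moves in all.
Check: all required cells visited; 8 ≤ 8 moves.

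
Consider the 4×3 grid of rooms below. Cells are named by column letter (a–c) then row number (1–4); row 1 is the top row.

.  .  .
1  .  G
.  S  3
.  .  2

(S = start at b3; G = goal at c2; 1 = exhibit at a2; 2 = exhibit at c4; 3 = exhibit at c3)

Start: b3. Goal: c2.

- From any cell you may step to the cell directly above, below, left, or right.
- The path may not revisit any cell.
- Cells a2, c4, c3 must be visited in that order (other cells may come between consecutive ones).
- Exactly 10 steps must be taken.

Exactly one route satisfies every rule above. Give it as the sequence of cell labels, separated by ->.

The waypoints must appear in the order a2, c4, c3, with no cell reused.
Route from b3: 2× up (reaching b1), left to a1, 3× down (reaching a4), 2× right (reaching c4), 2× up (reaching c2) — 10 moves in all.
Check: order respected (1 at step 4, 2 at step 8, 3 at step 9); 10 moves as required.

b3 -> b2 -> b1 -> a1 -> a2 -> a3 -> a4 -> b4 -> c4 -> c3 -> c2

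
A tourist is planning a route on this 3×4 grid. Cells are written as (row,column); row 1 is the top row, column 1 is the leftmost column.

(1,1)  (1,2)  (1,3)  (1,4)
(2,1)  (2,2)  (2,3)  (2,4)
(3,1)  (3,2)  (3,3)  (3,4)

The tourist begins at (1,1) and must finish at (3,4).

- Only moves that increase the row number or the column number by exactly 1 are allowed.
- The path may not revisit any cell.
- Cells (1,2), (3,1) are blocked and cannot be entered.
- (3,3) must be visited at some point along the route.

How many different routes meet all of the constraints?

A right/down-only route from (1,1) to (3,4) makes exactly 2 down-moves and 3 right-moves in some order.
With no other constraints that would be C(5,2) = 10 routes.
Split at (3,3) and multiply the segment counts (each segment already excludes blocked cells): (1,1)→(3,3): 2; (3,3)→(3,4): 1; product = 2.
That gives 2 routes.

2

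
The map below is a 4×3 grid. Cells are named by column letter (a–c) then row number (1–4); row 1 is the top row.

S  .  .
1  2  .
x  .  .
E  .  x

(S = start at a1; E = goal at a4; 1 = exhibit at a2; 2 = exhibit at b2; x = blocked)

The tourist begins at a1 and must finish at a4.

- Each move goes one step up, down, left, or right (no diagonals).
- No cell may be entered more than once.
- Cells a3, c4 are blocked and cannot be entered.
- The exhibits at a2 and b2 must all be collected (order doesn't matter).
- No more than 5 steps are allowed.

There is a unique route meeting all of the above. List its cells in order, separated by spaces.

a1 a2 b2 b3 b4 a4

The 5-move cap with required stops at a2, b2 leaves no slack for detours.
Route from a1: down to a2, right to b2, 2× down (reaching b4), left to a4 — 5 moves in all.
Check: all required cells visited; 5 ≤ 5 moves.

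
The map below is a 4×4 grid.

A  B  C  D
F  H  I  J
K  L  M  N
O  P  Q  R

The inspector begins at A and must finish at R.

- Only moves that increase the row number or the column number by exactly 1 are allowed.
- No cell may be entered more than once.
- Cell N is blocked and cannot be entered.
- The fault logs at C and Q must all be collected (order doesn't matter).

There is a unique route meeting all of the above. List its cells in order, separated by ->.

A -> B -> C -> I -> M -> Q -> R

Moves only go right or down, so the column and row indices never decrease.
Route from A: right 2 to C, down 3 to Q, right 1 to R — 6 moves in all.
Check: all required cells visited.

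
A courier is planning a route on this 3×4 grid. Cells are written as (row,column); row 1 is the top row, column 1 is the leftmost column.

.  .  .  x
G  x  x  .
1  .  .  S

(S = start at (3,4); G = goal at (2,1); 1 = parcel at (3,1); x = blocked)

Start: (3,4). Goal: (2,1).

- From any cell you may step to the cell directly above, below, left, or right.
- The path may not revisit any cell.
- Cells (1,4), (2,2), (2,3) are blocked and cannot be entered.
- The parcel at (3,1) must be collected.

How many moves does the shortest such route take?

Any route passes through (3,1) somewhere between (3,4) and (2,1). Summing Manhattan distances along the two legs ((3,4) → (3,1) → (2,1)) gives a lower bound of 3 + 1 = 4 moves.
A route of 4 moves achieves this: (3,4) → (3,3) → (3,2) → (3,1) → (2,1).
Since 4 matches the lower bound, it is optimal.

4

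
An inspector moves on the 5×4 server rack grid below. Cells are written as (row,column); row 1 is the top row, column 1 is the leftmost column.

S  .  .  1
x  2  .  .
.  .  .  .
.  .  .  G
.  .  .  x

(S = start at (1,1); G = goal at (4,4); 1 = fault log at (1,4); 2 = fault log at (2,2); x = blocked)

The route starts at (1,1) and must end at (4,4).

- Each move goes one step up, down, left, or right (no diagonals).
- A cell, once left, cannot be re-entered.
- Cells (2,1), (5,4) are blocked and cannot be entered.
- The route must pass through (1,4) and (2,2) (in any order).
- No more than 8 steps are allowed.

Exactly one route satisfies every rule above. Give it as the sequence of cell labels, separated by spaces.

(1,1) (1,2) (2,2) (2,3) (1,3) (1,4) (2,4) (3,4) (4,4)

Any route must reach (1,4) and (2,2) and still end at (4,4) within 8 moves, so the order of the required stops is forced.
Route from (1,1): right 1 to (1,2), down 1 to (2,2), right 1 to (2,3), up 1 to (1,3), right 1 to (1,4), down 3 to (4,4) — 8 moves in all.
Check: all required cells visited; 8 ≤ 8 moves.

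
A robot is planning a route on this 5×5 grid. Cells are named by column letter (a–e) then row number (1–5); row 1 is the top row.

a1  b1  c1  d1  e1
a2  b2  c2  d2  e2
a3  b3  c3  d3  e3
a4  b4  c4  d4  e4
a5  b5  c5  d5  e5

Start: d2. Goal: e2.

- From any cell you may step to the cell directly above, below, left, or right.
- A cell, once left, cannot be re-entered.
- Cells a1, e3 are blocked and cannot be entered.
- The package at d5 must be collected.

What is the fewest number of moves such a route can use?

11

Any route passes through d5 somewhere between d2 and e2. Summing Manhattan distances along the two legs (d2 → d5 → e2) gives a lower bound of 3 + 4 = 7 moves.
The shortest route satisfying every rule uses 11 moves: d2 → d3 → d4 → d5 → c5 → c4 → c3 → c2 → c1 → d1 → e1 → e2.
The no-revisit rule (legs can't share cells) pushes the minimum above the 7-move bound; an exhaustive check rules out every length from 7 to 10 (on a 4-connected grid the length of any start-to-goal walk has the same parity as the Manhattan bound, so only lengths 7, 9, 11, … need checking), leaving 11 as the minimum.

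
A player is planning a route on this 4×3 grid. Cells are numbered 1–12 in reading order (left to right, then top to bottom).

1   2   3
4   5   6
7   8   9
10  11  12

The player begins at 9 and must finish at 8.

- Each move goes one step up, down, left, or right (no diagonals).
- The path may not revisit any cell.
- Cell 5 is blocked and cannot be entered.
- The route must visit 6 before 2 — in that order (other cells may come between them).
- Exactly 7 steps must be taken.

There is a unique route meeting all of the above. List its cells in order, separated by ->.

9 -> 6 -> 3 -> 2 -> 1 -> 4 -> 7 -> 8

The waypoints must appear in the order 6, 2, with no cell reused.
Route from 9: 2× up (reaching 3), 2× left (reaching 1), 2× down (reaching 7), right to 8 — 7 moves in all.
Check: order respected (6 at step 1, 2 at step 3); 7 moves as required.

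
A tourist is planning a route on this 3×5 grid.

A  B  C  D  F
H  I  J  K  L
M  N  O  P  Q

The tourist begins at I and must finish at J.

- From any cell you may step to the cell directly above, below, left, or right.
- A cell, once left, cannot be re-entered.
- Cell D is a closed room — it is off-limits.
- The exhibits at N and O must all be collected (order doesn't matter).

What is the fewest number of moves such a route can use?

Any route passes through N and O in some order between I and J. Summing Manhattan distances along each leg and taking the cheapest ordering (I → N → O → J) gives a lower bound of 1 + 1 + 1 = 3 moves.
A route of 3 moves achieves this: I → N → O → J.
Since 3 matches the lower bound, it is optimal.

3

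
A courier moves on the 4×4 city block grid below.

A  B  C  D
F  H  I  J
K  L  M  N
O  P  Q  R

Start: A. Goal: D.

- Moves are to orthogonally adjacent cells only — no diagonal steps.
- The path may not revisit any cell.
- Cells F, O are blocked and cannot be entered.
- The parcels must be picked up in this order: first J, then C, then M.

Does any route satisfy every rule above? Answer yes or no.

no

Ignoring the required order, 9 revisit-free routes from A to D pass through all of J, C, and M; the waypoint orders that occur are C → M → J (6); M → J → C (3) — never J → C → M.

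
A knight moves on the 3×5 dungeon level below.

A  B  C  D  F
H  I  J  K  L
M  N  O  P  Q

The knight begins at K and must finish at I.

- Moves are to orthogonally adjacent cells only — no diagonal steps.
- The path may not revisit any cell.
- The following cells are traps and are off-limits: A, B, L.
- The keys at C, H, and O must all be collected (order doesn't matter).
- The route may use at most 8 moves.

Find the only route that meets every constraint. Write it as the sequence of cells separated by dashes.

Any route must reach C, H, and O and still end at I within 8 moves, so the order of the required stops is forced.
Route from K: up 1 to D, left 1 to C, down 2 to O, left 2 to M, up 1 to H, right 1 to I — 8 moves in all.
Check: all required cells visited; 8 ≤ 8 moves.

K - D - C - J - O - N - M - H - I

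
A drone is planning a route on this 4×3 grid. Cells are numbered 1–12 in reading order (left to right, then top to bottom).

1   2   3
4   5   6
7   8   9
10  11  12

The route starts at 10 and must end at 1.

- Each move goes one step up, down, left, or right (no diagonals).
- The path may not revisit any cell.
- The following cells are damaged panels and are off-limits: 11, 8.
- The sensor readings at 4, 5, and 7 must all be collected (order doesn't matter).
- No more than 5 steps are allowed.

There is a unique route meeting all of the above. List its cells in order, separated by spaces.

10 7 4 5 2 1

The 5-move cap with required stops at 4, 5, 7 leaves no slack for detours.
Route from 10: 2× up (reaching 4), right to 5, up to 2, left to 1 — 5 moves in all.
Check: all required cells visited; 5 ≤ 5 moves.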